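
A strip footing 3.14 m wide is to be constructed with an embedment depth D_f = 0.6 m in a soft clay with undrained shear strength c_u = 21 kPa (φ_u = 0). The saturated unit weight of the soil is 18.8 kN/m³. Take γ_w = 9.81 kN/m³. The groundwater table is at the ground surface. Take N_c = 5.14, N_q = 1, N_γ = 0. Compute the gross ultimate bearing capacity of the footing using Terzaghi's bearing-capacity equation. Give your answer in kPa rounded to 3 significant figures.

q_ult ≈ 113 kPa

With the water table at the surface the whole profile is submerged: γ' = 18.8 − 9.81 = 8.99 kN/m³, so q = γ'·D_f = 5.394 kPa.
q_ult = c·N_c + q·N_q
     = 21 × 5.14 + 5.394 × 1
     = 107.94 + 5.394 = 113.33 kPa.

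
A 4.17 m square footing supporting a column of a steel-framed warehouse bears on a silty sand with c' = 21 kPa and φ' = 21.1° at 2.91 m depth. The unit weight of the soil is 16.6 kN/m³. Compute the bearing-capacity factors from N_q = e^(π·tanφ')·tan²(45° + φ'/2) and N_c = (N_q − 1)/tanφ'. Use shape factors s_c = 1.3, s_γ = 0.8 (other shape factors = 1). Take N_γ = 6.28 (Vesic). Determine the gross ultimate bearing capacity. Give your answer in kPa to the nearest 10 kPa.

tan21.1° = 0.3859, so N_q = e^(π×0.3859)·tan²(55.55°) = 3.361 × 2.125 = 7.14.
N_c = (7.14 − 1)/tan21.1° = 15.92.
q = γ·D_f = 16.6 × 2.91 = 48.306 kPa.
c·N_c·s_c = 21 × 15.918 × 1.3 = 434.55 kPa
q·N_q = 48.306 × 7.1421 = 345.01 kPa
0.5·γ·B·N_γ·s_γ = 0.5 × 16.6 × 4.17 × 6.28 × 0.8 = 173.89 kPa
q_ult = 434.55 + 345.01 + 173.89 = 953.44 kPa.

q_ult ≈ 950 kPa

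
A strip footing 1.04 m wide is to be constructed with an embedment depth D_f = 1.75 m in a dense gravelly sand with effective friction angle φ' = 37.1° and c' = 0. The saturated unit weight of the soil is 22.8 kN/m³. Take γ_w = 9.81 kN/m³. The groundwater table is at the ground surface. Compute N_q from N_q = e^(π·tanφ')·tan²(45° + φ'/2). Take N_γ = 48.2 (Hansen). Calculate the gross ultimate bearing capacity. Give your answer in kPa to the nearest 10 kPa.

q_ult ≈ 1310 kPa

tan37.1° = 0.7563, so N_q = e^(π×0.7563)·tan²(63.55°) = 10.761 × 4.04 = 43.48.
Water table at ground surface, so effective unit weight γ' = 22.8 − 9.81 = 12.99 kN/m³ is used throughout; overburden q = 12.99 × 1.75 = 22.733 kPa; the same γ' applies in the ½γBN_γ term.
Surcharge term q·N_q = 22.733 × 43.481 = 988.43 kPa; self-weight term 0.5·γ·B·N_γ = 0.5 × 12.99 × 1.04 × 48.2 = 325.58 kPa.
q_ult = 988.43 + 325.58 = 1314 kPa.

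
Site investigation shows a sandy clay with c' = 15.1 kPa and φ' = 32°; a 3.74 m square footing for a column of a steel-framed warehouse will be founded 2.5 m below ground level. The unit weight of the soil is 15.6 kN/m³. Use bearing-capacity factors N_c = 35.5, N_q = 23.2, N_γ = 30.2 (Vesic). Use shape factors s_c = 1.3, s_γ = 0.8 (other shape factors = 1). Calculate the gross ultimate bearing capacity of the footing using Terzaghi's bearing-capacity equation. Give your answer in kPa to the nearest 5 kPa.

Effective surcharge at the founding depth q = γ·D_f = 15.6 × 2.5 = 39 kPa.
q_ult = c·N_c·s_c + q·N_q + 0.5·γ·B·N_γ·s_γ
     = 15.1 × 35.5 × 1.3 + 39 × 23.2 + 0.5 × 15.6 × 3.74 × 30.2 × 0.8
     = 696.87 + 904.8 + 704.8 = 2306.5 kPa.

q_ult ≈ 2305 kPa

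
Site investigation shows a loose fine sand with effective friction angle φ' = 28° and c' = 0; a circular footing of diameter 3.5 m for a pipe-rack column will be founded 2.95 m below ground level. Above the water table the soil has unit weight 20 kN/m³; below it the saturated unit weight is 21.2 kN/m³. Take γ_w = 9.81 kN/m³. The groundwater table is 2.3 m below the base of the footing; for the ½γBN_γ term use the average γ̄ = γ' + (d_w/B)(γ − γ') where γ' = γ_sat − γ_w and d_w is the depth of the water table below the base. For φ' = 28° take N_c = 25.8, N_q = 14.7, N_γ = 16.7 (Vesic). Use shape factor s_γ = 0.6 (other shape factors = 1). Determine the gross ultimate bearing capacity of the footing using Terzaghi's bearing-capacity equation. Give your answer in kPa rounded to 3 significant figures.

q = γ·D_f = 20 × 2.95 = 59 kPa.
γ' = 11.39 kN/m³; averaging over the depth B below the base, γ̄ = γ' + (d_w/B)(γ − γ') = 17.048 kN/m³.
q·N_q = 59 × 14.7 = 867.3 kPa
0.5·γ·B·N_γ·s_γ = 0.5 × 17.048 × 3.5 × 16.7 × 0.6 = 298.94 kPa
q_ult = 867.3 + 298.94 = 1166.2 kPa.

q_ult ≈ 1170 kPa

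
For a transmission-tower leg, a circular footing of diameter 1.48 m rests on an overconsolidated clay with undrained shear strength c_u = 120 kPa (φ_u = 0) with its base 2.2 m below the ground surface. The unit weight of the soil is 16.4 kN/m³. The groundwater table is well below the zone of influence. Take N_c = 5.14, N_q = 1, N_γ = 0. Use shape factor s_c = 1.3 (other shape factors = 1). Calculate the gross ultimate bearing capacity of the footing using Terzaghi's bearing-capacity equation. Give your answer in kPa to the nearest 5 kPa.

Effective surcharge at the founding depth q = γ·D_f = 16.4 × 2.2 = 36.08 kPa.
q_ult = c·N_c·s_c + q·N_q
     = 120 × 5.14 × 1.3 + 36.08 × 1
     = 801.84 + 36.08 = 837.92 kPa.

q_ult ≈ 840 kPa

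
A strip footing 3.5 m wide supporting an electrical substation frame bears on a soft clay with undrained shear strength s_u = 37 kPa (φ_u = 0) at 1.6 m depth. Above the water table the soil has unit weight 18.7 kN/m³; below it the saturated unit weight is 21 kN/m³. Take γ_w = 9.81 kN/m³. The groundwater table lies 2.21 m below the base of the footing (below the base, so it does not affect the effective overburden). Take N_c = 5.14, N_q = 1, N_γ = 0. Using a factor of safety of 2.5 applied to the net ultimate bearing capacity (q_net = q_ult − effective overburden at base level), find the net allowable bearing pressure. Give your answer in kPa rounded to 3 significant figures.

Effective surcharge at the founding depth q = γ·D_f = 18.7 × 1.6 = 29.92 kPa.
q_ult = c·N_c + q·N_q
     = 37 × 5.14 + 29.92 × 1
     = 190.18 + 29.92 = 220.1 kPa.
Net ultimate: q_net = 220.1 − 29.92 = 190.18 kPa.
q_all(net) = 190.18 / 2.5 = 76.072 kPa.

q_all(net) ≈ 76.1 kPa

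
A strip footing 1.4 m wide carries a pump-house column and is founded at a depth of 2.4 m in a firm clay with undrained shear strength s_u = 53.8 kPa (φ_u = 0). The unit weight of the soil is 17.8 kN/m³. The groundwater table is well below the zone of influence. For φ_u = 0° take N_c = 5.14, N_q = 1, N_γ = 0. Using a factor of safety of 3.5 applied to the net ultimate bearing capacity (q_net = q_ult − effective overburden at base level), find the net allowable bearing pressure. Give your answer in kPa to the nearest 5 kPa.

Effective surcharge at the founding depth q = γ·D_f = 17.8 × 2.4 = 42.72 kPa.
q_ult = c·N_c + q·N_q
     = 53.8 × 5.14 + 42.72 × 1
     = 276.53 + 42.72 = 319.25 kPa.
Net ultimate: q_net = 319.25 − 42.72 = 276.53 kPa.
q_all(net) = 276.53 / 3.5 = 79.009 kPa.

q_all(net) ≈ 80 kPa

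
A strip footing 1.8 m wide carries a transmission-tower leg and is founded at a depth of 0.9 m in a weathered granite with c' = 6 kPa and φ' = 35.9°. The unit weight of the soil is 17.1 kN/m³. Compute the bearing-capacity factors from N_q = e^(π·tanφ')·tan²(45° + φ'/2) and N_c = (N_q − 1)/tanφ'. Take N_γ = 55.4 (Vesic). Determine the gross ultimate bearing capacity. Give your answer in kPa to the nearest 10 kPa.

q_ult ≈ 1730 kPa

tan35.9° = 0.7239, so N_q = e^(π×0.7239)·tan²(62.95°) = 9.719 × 3.835 = 37.28.
N_c = (37.28 − 1)/tan35.9° = 50.11.
Overburden at base level: q = 17.1 × 0.9 = 15.39 kPa.
Cohesion term c·N_c = 6 × 50.115 = 300.69 kPa; surcharge term q·N_q = 15.39 × 37.277 = 573.69 kPa; self-weight term 0.5·γ·B·N_γ = 0.5 × 17.1 × 1.8 × 55.4 = 852.61 kPa.
q_ult = 300.69 + 573.69 + 852.61 = 1727 kPa.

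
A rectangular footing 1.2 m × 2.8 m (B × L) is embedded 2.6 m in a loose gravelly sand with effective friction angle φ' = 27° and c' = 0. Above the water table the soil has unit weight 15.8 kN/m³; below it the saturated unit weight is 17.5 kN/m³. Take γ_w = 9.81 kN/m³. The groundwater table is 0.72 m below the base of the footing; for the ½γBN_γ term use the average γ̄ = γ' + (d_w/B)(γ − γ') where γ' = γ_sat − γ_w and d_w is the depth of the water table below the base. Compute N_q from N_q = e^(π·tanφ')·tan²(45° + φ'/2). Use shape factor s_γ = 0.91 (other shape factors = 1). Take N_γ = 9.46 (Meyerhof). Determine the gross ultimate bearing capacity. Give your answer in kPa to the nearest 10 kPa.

tan27° = 0.5095, so N_q = e^(π×0.5095)·tan²(58.5°) = 4.957 × 2.663 = 13.2.
Overburden at base level: q = 15.8 × 2.6 = 41.08 kPa.
The water table is 0.72 m below the base (< B = 1.2 m), so the ½γBN_γ term uses γ̄ = γ' + (d_w/B)(γ − γ') = 7.69 + (0.72/1.2)(15.8 − 7.69) = 12.556 kN/m³.
Surcharge term q·N_q = 41.08 × 13.199 = 542.22 kPa; self-weight term 0.5·γ·B·N_γ·s_γ = 0.5 × 12.556 × 1.2 × 9.46 × 0.91 = 64.854 kPa.
q_ult = 542.22 + 64.854 = 607.07 kPa.

q_ult ≈ 610 kPa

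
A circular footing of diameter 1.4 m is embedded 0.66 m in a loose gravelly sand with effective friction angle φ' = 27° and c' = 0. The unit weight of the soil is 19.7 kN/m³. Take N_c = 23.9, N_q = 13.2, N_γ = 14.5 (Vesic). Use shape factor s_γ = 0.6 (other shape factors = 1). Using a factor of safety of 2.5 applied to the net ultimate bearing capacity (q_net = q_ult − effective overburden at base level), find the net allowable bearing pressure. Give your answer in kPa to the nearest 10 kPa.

q_all(net) ≈ 110 kPa

Effective surcharge at the founding depth q = γ·D_f = 19.7 × 0.66 = 13.002 kPa.
q_ult = q·N_q + 0.5·γ·B·N_γ·s_γ
     = 13.002 × 13.2 + 0.5 × 19.7 × 1.4 × 14.5 × 0.6
     = 171.63 + 119.97 = 291.6 kPa.
Net ultimate: q_net = 291.6 − 13.002 = 278.6 kPa.
q_all(net) = 278.6 / 2.5 = 111.44 kPa.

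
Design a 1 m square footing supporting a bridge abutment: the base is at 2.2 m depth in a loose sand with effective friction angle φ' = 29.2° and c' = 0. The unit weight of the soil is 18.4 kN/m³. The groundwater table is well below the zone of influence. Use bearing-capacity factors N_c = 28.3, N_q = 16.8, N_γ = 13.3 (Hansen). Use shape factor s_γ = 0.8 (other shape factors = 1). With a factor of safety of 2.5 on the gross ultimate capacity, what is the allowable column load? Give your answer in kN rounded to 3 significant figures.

P_all ≈ 311 kN

Effective surcharge at the founding depth q = γ·D_f = 18.4 × 2.2 = 40.48 kPa.
q_ult = q·N_q + 0.5·γ·B·N_γ·s_γ
     = 40.48 × 16.8 + 0.5 × 18.4 × 1 × 13.3 × 0.8
     = 680.06 + 97.888 = 777.95 kPa.
Gross allowable pressure q_all = 777.95 / 2.5 = 311.18 kPa.
Footing area = 1 m², so allowable column load = 311.18 × 1 = 311.18 kN.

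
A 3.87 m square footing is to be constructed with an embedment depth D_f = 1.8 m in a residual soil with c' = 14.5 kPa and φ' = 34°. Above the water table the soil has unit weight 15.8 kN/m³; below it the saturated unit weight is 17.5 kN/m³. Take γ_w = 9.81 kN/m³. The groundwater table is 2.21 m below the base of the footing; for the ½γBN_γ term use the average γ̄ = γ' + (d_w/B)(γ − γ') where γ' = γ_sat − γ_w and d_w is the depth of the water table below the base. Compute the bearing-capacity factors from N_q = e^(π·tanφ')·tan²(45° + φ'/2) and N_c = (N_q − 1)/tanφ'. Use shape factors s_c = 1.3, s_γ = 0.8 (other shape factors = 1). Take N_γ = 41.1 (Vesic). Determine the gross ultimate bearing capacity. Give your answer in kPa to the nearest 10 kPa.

tan34° = 0.6745, so N_q = e^(π×0.6745)·tan²(62°) = 8.323 × 3.537 = 29.44.
N_c = (29.44 − 1)/tan34° = 42.16.
q = γ·D_f = 15.8 × 1.8 = 28.44 kPa.
γ' = 7.69 kN/m³; averaging over the depth B below the base, γ̄ = γ' + (d_w/B)(γ − γ') = 12.321 kN/m³.
c·N_c·s_c = 14.5 × 42.164 × 1.3 = 794.79 kPa
q·N_q = 28.44 × 29.44 = 837.27 kPa
0.5·γ·B·N_γ·s_γ = 0.5 × 12.321 × 3.87 × 41.1 × 0.8 = 783.92 kPa
q_ult = 794.79 + 837.27 + 783.92 = 2416 kPa.

q_ult ≈ 2420 kPa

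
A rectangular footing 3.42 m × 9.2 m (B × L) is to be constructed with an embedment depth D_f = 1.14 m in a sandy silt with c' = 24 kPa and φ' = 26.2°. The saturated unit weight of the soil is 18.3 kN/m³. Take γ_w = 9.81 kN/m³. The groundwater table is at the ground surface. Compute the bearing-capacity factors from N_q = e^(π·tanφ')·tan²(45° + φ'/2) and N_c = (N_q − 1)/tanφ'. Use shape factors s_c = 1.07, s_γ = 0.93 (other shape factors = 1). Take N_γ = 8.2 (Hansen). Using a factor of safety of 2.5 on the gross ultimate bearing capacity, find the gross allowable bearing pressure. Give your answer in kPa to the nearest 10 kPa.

N_q = e^(π·tan26.2°)·tan²(58.1°) = 12.11; N_c = (N_q − 1)/tanφ' = 22.58.
γ' = 18.3 − 9.81 = 8.49 kN/m³ (submerged throughout). q = 8.49 × 1.14 = 9.6786 kPa; the same γ' applies in the ½γBN_γ term.
c·N_c·s_c = 24 × 22.579 × 1.07 = 579.83 kPa
q·N_q = 9.6786 × 12.11 = 117.21 kPa
0.5·γ·B·N_γ·s_γ = 0.5 × 8.49 × 3.42 × 8.2 × 0.93 = 110.71 kPa
q_ult = 579.83 + 117.21 + 110.71 = 807.75 kPa.
q_all = 807.75 / 2.5 = 323.1 kPa.

q_all ≈ 320 kPa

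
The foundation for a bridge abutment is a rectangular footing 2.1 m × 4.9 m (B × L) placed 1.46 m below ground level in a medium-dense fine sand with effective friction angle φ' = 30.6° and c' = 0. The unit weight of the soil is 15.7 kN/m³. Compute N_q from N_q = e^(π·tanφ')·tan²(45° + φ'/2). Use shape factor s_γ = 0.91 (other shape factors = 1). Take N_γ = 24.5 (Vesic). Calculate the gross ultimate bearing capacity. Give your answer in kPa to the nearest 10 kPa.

tan30.6° = 0.5914, so N_q = e^(π×0.5914)·tan²(60.3°) = 6.41 × 3.074 = 19.7.
Effective surcharge at the founding depth q = γ·D_f = 15.7 × 1.46 = 22.922 kPa.
q_ult = q·N_q + 0.5·γ·B·N_γ·s_γ
     = 22.922 × 19.704 + 0.5 × 15.7 × 2.1 × 24.5 × 0.91
     = 451.65 + 367.53 = 819.18 kPa.

q_ult ≈ 820 kPa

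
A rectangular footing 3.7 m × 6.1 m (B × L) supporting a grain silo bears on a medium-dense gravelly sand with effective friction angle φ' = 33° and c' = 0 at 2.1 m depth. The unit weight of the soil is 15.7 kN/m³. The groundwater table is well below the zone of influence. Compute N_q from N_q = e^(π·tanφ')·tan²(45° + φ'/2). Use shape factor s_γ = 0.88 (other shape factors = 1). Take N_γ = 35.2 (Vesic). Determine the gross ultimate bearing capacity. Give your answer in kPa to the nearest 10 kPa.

tan33° = 0.6494, so N_q = e^(π×0.6494)·tan²(61.5°) = 7.692 × 3.392 = 26.09.
q = γ·D_f = 15.7 × 2.1 = 32.97 kPa.
q·N_q = 32.97 × 26.092 = 860.25 kPa
0.5·γ·B·N_γ·s_γ = 0.5 × 15.7 × 3.7 × 35.2 × 0.88 = 899.7 kPa
q_ult = 860.25 + 899.7 = 1760 kPa.

q_ult ≈ 1760 kPa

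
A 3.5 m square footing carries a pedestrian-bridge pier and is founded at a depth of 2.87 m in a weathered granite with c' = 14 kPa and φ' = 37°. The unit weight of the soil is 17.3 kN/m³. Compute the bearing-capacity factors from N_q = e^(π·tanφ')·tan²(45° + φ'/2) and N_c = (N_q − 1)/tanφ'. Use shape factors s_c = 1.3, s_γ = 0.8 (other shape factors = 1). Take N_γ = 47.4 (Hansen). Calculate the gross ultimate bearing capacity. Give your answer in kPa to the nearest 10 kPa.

q_ult ≈ 4290 kPa

tan37° = 0.7536, so N_q = e^(π×0.7536)·tan²(63.5°) = 10.669 × 4.023 = 42.92.
N_c = (42.92 − 1)/tan37° = 55.63.
Overburden at base level: q = 17.3 × 2.87 = 49.651 kPa.
Cohesion term c·N_c·s_c = 14 × 55.63 × 1.3 = 1012.5 kPa; surcharge term q·N_q = 49.651 × 42.92 = 2131 kPa; self-weight term 0.5·γ·B·N_γ·s_γ = 0.5 × 17.3 × 3.5 × 47.4 × 0.8 = 1148 kPa.
q_ult = 1012.5 + 2131 + 1148 = 4291.5 kPa.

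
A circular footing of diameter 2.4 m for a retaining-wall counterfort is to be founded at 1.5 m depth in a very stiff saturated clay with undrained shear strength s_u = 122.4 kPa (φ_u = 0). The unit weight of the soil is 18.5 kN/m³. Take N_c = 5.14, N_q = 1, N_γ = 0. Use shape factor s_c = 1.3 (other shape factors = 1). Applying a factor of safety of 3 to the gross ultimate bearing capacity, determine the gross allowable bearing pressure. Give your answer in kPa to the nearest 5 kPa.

q_all ≈ 280 kPa

q = γ·D_f = 18.5 × 1.5 = 27.75 kPa.
c·N_c·s_c = 122.4 × 5.14 × 1.3 = 817.88 kPa
q·N_q = 27.75 × 1 = 27.75 kPa
q_ult = 817.88 + 27.75 = 845.63 kPa.
q_all = q_ult / FS = 845.63 / 3 = 281.88 kPa.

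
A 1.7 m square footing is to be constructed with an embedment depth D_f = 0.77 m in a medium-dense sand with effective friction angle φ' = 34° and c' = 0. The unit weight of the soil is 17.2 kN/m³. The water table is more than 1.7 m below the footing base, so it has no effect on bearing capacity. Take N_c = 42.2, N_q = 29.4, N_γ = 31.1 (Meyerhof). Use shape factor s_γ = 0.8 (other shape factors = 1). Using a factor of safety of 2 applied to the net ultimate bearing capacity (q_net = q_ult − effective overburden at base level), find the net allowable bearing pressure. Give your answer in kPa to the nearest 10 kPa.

q_all(net) ≈ 370 kPa

Effective surcharge at the founding depth q = γ·D_f = 17.2 × 0.77 = 13.244 kPa.
q_ult = q·N_q + 0.5·γ·B·N_γ·s_γ
     = 13.244 × 29.4 + 0.5 × 17.2 × 1.7 × 31.1 × 0.8
     = 389.37 + 363.75 = 753.12 kPa.
Net ultimate: q_net = 753.12 − 13.244 = 739.88 kPa.
q_all(net) = 739.88 / 2 = 369.94 kPa.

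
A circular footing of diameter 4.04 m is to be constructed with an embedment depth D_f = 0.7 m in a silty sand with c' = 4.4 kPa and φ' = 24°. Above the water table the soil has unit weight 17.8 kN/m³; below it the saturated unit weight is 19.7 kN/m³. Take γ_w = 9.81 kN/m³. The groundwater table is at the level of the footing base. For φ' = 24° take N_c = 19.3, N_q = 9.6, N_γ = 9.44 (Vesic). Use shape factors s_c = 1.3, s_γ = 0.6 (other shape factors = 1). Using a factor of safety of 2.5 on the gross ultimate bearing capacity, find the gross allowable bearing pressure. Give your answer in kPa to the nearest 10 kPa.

q = γ·D_f = 17.8 × 0.7 = 12.46 kPa.
For the ½γBN_γ term take γ' = 19.7 − 9.81 = 9.89 kN/m³ (soil below base is submerged).
c·N_c·s_c = 4.4 × 19.3 × 1.3 = 110.4 kPa
q·N_q = 12.46 × 9.6 = 119.62 kPa
0.5·γ·B·N_γ·s_γ = 0.5 × 9.89 × 4.04 × 9.44 × 0.6 = 113.15 kPa
q_ult = 110.4 + 119.62 + 113.15 = 343.17 kPa.
q_all = 343.17 / 2.5 = 137.27 kPa.

q_all ≈ 140 kPa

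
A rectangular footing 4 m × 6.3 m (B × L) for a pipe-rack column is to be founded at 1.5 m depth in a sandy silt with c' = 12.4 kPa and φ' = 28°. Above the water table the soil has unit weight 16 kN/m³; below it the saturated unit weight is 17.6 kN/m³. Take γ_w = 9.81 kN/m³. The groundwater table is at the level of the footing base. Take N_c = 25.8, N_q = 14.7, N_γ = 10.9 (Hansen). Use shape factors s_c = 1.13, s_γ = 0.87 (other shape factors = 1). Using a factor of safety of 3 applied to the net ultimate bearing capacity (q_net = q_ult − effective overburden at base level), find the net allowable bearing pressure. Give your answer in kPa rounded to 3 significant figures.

q_all(net) ≈ 279 kPa

Overburden at base level: q = 16 × 1.5 = 24 kPa.
Below the base the soil is submerged, so the ½γBN_γ term uses γ' = 17.6 − 9.81 = 7.79 kN/m³.
Cohesion term c·N_c·s_c = 12.4 × 25.8 × 1.13 = 361.51 kPa; surcharge term q·N_q = 24 × 14.7 = 352.8 kPa; self-weight term 0.5·γ·B·N_γ·s_γ = 0.5 × 7.79 × 4 × 10.9 × 0.87 = 147.75 kPa.
q_ult = 361.51 + 352.8 + 147.75 = 862.05 kPa.
Net ultimate: q_net = 862.05 − 24 = 838.05 kPa.
q_all(net) = 838.05 / 3 = 279.35 kPa.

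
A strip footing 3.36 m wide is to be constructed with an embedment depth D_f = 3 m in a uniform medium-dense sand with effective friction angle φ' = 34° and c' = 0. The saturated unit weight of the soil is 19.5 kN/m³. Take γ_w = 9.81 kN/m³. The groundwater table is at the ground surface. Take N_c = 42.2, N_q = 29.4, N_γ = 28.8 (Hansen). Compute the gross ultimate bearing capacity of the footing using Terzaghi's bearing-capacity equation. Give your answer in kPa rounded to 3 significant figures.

q_ult ≈ 1320 kPa

With the water table at the surface the whole profile is submerged: γ' = 19.5 − 9.81 = 9.69 kN/m³, so q = γ'·D_f = 29.07 kPa; the same γ' applies in the ½γBN_γ term.
q_ult = q·N_q + 0.5·γ·B·N_γ
     = 29.07 × 29.4 + 0.5 × 9.69 × 3.36 × 28.8
     = 854.66 + 468.84 = 1323.5 kPa.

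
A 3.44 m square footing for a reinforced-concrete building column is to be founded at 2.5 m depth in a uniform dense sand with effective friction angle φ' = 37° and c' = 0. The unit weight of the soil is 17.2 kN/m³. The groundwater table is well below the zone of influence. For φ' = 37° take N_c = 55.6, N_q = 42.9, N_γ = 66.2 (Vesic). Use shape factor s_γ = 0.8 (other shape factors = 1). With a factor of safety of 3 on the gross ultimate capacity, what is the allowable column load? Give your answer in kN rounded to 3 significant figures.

Effective surcharge at the founding depth q = γ·D_f = 17.2 × 2.5 = 43 kPa.
q_ult = q·N_q + 0.5·γ·B·N_γ·s_γ
     = 43 × 42.9 + 0.5 × 17.2 × 3.44 × 66.2 × 0.8
     = 1844.7 + 1566.8 = 3411.5 kPa.
Gross allowable pressure q_all = 3411.5 / 3 = 1137.2 kPa.
Footing area = 11.8336 m², so allowable column load = 1137.2 × 11.8336 = 13457 kN.

P_all ≈ 13500 kN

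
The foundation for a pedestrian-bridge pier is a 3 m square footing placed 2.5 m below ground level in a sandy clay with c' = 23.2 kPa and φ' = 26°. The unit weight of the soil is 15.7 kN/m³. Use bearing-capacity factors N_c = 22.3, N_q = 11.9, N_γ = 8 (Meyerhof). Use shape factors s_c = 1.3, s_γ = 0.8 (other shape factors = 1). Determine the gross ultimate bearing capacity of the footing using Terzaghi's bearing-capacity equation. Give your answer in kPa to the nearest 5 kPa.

q_ult ≈ 1290 kPa

q = γ·D_f = 15.7 × 2.5 = 39.25 kPa.
c·N_c·s_c = 23.2 × 22.3 × 1.3 = 672.57 kPa
q·N_q = 39.25 × 11.9 = 467.07 kPa
0.5·γ·B·N_γ·s_γ = 0.5 × 15.7 × 3 × 8 × 0.8 = 150.72 kPa
q_ult = 672.57 + 467.07 + 150.72 = 1290.4 kPa.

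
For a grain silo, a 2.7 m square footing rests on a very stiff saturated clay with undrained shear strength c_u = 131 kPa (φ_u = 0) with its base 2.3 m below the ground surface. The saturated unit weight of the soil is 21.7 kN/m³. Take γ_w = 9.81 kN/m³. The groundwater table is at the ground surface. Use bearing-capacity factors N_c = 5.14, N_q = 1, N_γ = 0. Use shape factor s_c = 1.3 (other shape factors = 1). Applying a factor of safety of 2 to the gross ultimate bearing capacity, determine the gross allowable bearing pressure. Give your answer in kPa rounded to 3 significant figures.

With the water table at the surface the whole profile is submerged: γ' = 21.7 − 9.81 = 11.89 kN/m³, so q = γ'·D_f = 27.347 kPa.
q_ult = c·N_c·s_c + q·N_q
     = 131 × 5.14 × 1.3 + 27.347 × 1
     = 875.34 + 27.347 = 902.69 kPa.
q_all = q_ult / FS = 902.69 / 2 = 451.34 kPa.

q_all ≈ 451 kPa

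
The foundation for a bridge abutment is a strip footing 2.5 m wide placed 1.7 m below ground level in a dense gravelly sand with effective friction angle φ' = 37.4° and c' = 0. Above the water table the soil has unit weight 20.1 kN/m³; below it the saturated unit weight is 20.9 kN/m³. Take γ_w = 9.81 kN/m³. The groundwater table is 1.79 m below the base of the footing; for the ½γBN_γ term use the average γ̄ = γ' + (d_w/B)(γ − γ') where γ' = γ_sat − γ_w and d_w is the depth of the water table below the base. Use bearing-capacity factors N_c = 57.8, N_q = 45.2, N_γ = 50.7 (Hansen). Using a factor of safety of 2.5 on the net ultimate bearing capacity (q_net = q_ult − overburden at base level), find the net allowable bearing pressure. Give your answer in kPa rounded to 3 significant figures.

q = γ·D_f = 20.1 × 1.7 = 34.17 kPa.
γ' = 11.09 kN/m³; averaging over the depth B below the base, γ̄ = γ' + (d_w/B)(γ − γ') = 17.541 kN/m³.
q·N_q = 34.17 × 45.2 = 1544.5 kPa
0.5·γ·B·N_γ = 0.5 × 17.541 × 2.5 × 50.7 = 1111.7 kPa
q_ult = 1544.5 + 1111.7 = 2656.2 kPa.
q_net = 2656.2 − 34.17 = 2622 kPa.
q_all(net) = 2622 / 2.5 = 1048.8 kPa.

q_all(net) ≈ 1050 kPa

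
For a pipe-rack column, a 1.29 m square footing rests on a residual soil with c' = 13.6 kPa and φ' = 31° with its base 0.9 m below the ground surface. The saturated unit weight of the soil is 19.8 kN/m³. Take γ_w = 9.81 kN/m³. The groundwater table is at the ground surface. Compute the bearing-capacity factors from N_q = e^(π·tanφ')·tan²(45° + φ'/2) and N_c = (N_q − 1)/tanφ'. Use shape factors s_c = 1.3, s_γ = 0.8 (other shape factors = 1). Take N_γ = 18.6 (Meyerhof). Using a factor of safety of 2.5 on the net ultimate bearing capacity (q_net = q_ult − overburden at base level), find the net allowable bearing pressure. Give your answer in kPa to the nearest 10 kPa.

N_q = e^(π·tan31°)·tan²(60.5°) = 20.63; N_c = (N_q − 1)/tanφ' = 32.67.
Water table at ground surface, so effective unit weight γ' = 19.8 − 9.81 = 9.99 kN/m³ is used throughout; overburden q = 9.99 × 0.9 = 8.991 kPa; the same γ' applies in the ½γBN_γ term.
Cohesion term c·N_c·s_c = 13.6 × 32.671 × 1.3 = 577.63 kPa; surcharge term q·N_q = 8.991 × 20.631 = 185.49 kPa; self-weight term 0.5·γ·B·N_γ·s_γ = 0.5 × 9.99 × 1.29 × 18.6 × 0.8 = 95.88 kPa.
q_ult = 577.63 + 185.49 + 95.88 = 859 kPa.
q_net = 859 − 8.991 = 850.01 kPa.
q_all(net) = 850.01 / 2.5 = 340 kPa.

q_all(net) ≈ 340 kPa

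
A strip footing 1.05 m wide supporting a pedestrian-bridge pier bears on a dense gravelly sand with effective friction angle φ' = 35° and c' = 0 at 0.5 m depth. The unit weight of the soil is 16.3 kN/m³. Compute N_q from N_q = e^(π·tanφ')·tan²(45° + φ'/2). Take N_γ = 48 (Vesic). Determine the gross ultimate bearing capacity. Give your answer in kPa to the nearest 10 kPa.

tan35° = 0.7002, so N_q = e^(π×0.7002)·tan²(62.5°) = 9.023 × 3.69 = 33.3.
Overburden at base level: q = 16.3 × 0.5 = 8.15 kPa.
Surcharge term q·N_q = 8.15 × 33.296 = 271.36 kPa; self-weight term 0.5·γ·B·N_γ = 0.5 × 16.3 × 1.05 × 48 = 410.76 kPa.
q_ult = 271.36 + 410.76 = 682.12 kPa.

q_ult ≈ 680 kPa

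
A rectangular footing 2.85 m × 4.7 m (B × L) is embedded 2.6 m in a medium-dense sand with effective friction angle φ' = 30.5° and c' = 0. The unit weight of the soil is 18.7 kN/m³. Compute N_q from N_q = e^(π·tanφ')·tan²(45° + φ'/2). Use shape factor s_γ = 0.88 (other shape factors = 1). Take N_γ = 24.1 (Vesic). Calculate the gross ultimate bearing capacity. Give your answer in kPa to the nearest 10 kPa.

q_ult ≈ 1510 kPa

tan30.5° = 0.589, so N_q = e^(π×0.589)·tan²(60.25°) = 6.363 × 3.061 = 19.48.
Overburden at base level: q = 18.7 × 2.6 = 48.62 kPa.
Surcharge term q·N_q = 48.62 × 19.479 = 947.09 kPa; self-weight term 0.5·γ·B·N_γ·s_γ = 0.5 × 18.7 × 2.85 × 24.1 × 0.88 = 565.14 kPa.
q_ult = 947.09 + 565.14 = 1512.2 kPa.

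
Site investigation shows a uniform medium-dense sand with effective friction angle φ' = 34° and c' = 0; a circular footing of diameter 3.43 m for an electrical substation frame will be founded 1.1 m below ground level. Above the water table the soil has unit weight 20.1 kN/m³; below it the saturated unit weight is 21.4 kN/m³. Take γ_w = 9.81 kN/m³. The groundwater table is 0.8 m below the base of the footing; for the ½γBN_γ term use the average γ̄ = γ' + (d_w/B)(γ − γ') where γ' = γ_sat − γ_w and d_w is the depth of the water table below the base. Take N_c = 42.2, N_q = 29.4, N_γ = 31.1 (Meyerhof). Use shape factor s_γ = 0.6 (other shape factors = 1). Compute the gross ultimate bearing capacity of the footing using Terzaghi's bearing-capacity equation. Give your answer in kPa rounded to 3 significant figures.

q = γ·D_f = 20.1 × 1.1 = 22.11 kPa.
γ' = 11.59 kN/m³; averaging over the depth B below the base, γ̄ = γ' + (d_w/B)(γ − γ') = 13.575 kN/m³.
q·N_q = 22.11 × 29.4 = 650.03 kPa
0.5·γ·B·N_γ·s_γ = 0.5 × 13.575 × 3.43 × 31.1 × 0.6 = 434.42 kPa
q_ult = 650.03 + 434.42 = 1084.5 kPa.

q_ult ≈ 1080 kPa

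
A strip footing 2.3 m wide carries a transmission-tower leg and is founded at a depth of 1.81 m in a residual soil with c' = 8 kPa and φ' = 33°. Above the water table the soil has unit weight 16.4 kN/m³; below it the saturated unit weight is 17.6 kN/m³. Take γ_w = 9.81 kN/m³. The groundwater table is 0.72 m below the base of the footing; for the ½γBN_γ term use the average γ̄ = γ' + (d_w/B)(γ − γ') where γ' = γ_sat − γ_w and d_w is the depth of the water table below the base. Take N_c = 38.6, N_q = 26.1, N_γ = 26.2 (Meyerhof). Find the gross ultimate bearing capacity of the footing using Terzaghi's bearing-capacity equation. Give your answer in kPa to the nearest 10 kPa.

q_ult ≈ 1400 kPa

Overburden at base level: q = 16.4 × 1.81 = 29.684 kPa.
The water table is 0.72 m below the base (< B = 2.3 m), so the ½γBN_γ term uses γ̄ = γ' + (d_w/B)(γ − γ') = 7.79 + (0.72/2.3)(16.4 − 7.79) = 10.485 kN/m³.
Cohesion term c·N_c = 8 × 38.6 = 308.8 kPa; surcharge term q·N_q = 29.684 × 26.1 = 774.75 kPa; self-weight term 0.5·γ·B·N_γ = 0.5 × 10.485 × 2.3 × 26.2 = 315.92 kPa.
q_ult = 308.8 + 774.75 + 315.92 = 1399.5 kPa.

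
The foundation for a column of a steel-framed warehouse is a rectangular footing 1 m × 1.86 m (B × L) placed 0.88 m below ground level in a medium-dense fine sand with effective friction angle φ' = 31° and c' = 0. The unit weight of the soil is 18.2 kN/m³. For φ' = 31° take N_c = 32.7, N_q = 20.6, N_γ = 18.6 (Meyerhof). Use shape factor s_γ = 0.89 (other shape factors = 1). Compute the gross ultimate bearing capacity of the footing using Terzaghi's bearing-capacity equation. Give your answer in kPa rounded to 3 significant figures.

q_ult ≈ 481 kPa

Overburden at base level: q = 18.2 × 0.88 = 16.016 kPa.
Surcharge term q·N_q = 16.016 × 20.6 = 329.93 kPa; self-weight term 0.5·γ·B·N_γ·s_γ = 0.5 × 18.2 × 1 × 18.6 × 0.89 = 150.64 kPa.
q_ult = 329.93 + 150.64 = 480.57 kPa.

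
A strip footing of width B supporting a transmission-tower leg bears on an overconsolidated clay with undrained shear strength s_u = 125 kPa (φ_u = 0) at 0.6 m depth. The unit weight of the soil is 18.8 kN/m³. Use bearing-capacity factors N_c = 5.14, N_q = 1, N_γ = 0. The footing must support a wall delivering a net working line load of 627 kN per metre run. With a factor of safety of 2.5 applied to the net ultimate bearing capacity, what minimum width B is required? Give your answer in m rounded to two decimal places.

q = γ·D_f = 18.8 × 0.6 = 11.28 kPa.
c·N_c = 125 × 5.14 = 642.5 kPa
q·N_q = 11.28 × 1 = 11.28 kPa
q_ult = 642.5 + 11.28 = 653.78 kPa.
For φ = 0 the ½γBN_γ term vanishes, so q_ult is independent of B. q_net = 653.78 − 11.28 = 642.5 kPa; q_all(net) = 642.5/2.5 = 257 kPa.
Required width B = w / q_all(net) = 627 / 257 = 2.44 m.

B = 2.44 m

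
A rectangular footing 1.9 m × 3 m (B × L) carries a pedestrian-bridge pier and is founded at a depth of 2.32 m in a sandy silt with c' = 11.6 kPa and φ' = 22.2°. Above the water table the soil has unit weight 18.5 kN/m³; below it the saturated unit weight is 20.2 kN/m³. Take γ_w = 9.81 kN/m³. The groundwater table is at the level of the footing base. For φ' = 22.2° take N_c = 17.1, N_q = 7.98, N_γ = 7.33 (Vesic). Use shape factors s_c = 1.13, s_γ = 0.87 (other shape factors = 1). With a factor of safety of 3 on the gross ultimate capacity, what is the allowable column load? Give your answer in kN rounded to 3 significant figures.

P_all ≈ 1200 kN

Effective surcharge at the founding depth q = γ·D_f = 18.5 × 2.32 = 42.92 kPa.
The water table coincides with the base, so in the self-weight term γ → γ' = 10.39 kN/m³.
q_ult = c·N_c·s_c + q·N_q + 0.5·γ·B·N_γ·s_γ
     = 11.6 × 17.1 × 1.13 + 42.92 × 7.98 + 0.5 × 10.39 × 1.9 × 7.33 × 0.87
     = 224.15 + 342.5 + 62.945 = 629.59 kPa.
Gross allowable pressure q_all = 629.59 / 3 = 209.86 kPa.
Footing area = 5.7 m², so allowable column load = 209.86 × 5.7 = 1196.2 kN.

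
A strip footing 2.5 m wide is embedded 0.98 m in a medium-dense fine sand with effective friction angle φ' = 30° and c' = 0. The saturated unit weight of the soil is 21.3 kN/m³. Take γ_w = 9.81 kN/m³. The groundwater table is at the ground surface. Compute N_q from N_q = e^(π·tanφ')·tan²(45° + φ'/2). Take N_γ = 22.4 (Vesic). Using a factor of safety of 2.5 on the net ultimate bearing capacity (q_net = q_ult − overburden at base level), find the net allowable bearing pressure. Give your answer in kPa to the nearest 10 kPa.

N_q = e^(π·tan30°)·tan²(60°) = 18.4.
Water table at ground surface, so effective unit weight γ' = 21.3 − 9.81 = 11.49 kN/m³ is used throughout; overburden q = 11.49 × 0.98 = 11.26 kPa; the same γ' applies in the ½γBN_γ term.
Surcharge term q·N_q = 11.26 × 18.401 = 207.2 kPa; self-weight term 0.5·γ·B·N_γ = 0.5 × 11.49 × 2.5 × 22.4 = 321.72 kPa.
q_ult = 207.2 + 321.72 = 528.92 kPa.
q_net = 528.92 − 11.26 = 517.66 kPa.
q_all(net) = 517.66 / 2.5 = 207.06 kPa.

q_all(net) ≈ 210 kPa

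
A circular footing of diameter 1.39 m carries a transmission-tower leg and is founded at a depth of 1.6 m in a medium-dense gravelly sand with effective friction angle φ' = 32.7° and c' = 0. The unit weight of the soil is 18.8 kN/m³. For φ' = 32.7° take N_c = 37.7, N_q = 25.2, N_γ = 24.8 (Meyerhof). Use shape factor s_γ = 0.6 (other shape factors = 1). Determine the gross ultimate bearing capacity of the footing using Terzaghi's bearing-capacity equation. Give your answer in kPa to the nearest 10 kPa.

Effective surcharge at the founding depth q = γ·D_f = 18.8 × 1.6 = 30.08 kPa.
q_ult = q·N_q + 0.5·γ·B·N_γ·s_γ
     = 30.08 × 25.2 + 0.5 × 18.8 × 1.39 × 24.8 × 0.6
     = 758.02 + 194.42 = 952.44 kPa.

q_ult ≈ 950 kPa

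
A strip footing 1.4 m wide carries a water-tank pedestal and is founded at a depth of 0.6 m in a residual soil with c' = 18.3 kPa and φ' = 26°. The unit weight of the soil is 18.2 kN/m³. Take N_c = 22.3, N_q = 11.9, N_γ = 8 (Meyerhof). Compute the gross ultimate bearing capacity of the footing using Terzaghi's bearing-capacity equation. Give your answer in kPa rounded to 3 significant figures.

q_ult ≈ 640 kPa

Overburden at base level: q = 18.2 × 0.6 = 10.92 kPa.
Cohesion term c·N_c = 18.3 × 22.3 = 408.09 kPa; surcharge term q·N_q = 10.92 × 11.9 = 129.95 kPa; self-weight term 0.5·γ·B·N_γ = 0.5 × 18.2 × 1.4 × 8 = 101.92 kPa.
q_ult = 408.09 + 129.95 + 101.92 = 639.96 kPa.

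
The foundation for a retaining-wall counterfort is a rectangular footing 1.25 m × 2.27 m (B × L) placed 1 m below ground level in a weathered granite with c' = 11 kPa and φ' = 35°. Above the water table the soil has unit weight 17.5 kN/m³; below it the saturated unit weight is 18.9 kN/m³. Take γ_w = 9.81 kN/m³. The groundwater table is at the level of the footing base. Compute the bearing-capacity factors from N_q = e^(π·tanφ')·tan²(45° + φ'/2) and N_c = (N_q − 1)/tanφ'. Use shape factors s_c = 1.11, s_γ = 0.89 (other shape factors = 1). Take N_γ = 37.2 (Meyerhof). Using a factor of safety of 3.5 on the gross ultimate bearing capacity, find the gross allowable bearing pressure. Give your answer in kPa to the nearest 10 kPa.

N_q = e^(π·tan35°)·tan²(62.5°) = 33.3; N_c = (N_q − 1)/tanφ' = 46.12.
Overburden at base level: q = 17.5 × 1 = 17.5 kPa.
Below the base the soil is submerged, so the ½γBN_γ term uses γ' = 18.9 − 9.81 = 9.09 kN/m³.
Cohesion term c·N_c·s_c = 11 × 46.124 × 1.11 = 563.17 kPa; surcharge term q·N_q = 17.5 × 33.296 = 582.68 kPa; self-weight term 0.5·γ·B·N_γ·s_γ = 0.5 × 9.09 × 1.25 × 37.2 × 0.89 = 188.09 kPa.
q_ult = 563.17 + 582.68 + 188.09 = 1333.9 kPa.
q_all = 1333.9 / 3.5 = 381.13 kPa.

q_all ≈ 380 kPa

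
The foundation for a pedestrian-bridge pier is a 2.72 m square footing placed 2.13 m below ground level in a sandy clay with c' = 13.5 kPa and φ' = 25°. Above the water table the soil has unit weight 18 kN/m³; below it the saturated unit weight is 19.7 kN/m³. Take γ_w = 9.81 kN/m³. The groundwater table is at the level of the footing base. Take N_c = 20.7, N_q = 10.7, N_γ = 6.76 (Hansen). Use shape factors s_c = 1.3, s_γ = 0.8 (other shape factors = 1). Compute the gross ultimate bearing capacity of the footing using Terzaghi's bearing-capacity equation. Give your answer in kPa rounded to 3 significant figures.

q = γ·D_f = 18 × 2.13 = 38.34 kPa.
For the ½γBN_γ term take γ' = 19.7 − 9.81 = 9.89 kN/m³ (soil below base is submerged).
c·N_c·s_c = 13.5 × 20.7 × 1.3 = 363.29 kPa
q·N_q = 38.34 × 10.7 = 410.24 kPa
0.5·γ·B·N_γ·s_γ = 0.5 × 9.89 × 2.72 × 6.76 × 0.8 = 72.74 kPa
q_ult = 363.29 + 410.24 + 72.74 = 846.26 kPa.

q_ult ≈ 846 kPa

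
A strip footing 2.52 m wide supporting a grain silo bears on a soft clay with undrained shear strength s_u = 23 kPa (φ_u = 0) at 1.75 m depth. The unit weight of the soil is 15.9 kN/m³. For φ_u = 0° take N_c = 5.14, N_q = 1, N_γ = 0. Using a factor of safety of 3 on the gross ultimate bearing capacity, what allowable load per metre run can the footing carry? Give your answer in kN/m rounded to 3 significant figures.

≈ 123 kN/m

q = γ·D_f = 15.9 × 1.75 = 27.825 kPa.
c·N_c = 23 × 5.14 = 118.22 kPa
q·N_q = 27.825 × 1 = 27.825 kPa
q_ult = 118.22 + 27.825 = 146.04 kPa.
Gross allowable pressure q_all = 146.04 / 3 = 48.682 kPa.
Allowable wall load = q_all × B = 48.682 × 2.52 = 122.68 kN per metre run.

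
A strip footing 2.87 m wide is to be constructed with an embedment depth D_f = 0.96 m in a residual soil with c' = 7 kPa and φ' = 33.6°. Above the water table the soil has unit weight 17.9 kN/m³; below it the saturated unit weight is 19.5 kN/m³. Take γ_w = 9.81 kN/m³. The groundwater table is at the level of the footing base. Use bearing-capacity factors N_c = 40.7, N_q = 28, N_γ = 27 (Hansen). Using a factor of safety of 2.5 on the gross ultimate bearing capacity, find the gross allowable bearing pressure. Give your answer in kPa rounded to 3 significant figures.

q_all ≈ 457 kPa

Effective surcharge at the founding depth q = γ·D_f = 17.9 × 0.96 = 17.184 kPa.
The water table coincides with the base, so in the self-weight term γ → γ' = 9.69 kN/m³.
q_ult = c·N_c + q·N_q + 0.5·γ·B·N_γ
     = 7 × 40.7 + 17.184 × 28 + 0.5 × 9.69 × 2.87 × 27
     = 284.9 + 481.15 + 375.44 = 1141.5 kPa.
q_all = 1141.5 / 2.5 = 456.6 kPa.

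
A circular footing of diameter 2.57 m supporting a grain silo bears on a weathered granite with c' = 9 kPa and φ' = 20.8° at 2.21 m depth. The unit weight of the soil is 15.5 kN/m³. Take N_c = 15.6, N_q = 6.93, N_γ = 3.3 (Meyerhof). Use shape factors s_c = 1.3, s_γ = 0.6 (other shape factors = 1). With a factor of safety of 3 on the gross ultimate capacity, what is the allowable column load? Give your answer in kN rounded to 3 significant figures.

P_all ≈ 794 kN

q = γ·D_f = 15.5 × 2.21 = 34.255 kPa.
c·N_c·s_c = 9 × 15.6 × 1.3 = 182.52 kPa
q·N_q = 34.255 × 6.93 = 237.39 kPa
0.5·γ·B·N_γ·s_γ = 0.5 × 15.5 × 2.57 × 3.3 × 0.6 = 39.437 kPa
q_ult = 182.52 + 237.39 + 39.437 = 459.34 kPa.
Gross allowable pressure q_all = 459.34 / 3 = 153.11 kPa.
Footing area = 5.1875 m², so allowable column load = 153.11 × 5.1875 = 794.28 kN.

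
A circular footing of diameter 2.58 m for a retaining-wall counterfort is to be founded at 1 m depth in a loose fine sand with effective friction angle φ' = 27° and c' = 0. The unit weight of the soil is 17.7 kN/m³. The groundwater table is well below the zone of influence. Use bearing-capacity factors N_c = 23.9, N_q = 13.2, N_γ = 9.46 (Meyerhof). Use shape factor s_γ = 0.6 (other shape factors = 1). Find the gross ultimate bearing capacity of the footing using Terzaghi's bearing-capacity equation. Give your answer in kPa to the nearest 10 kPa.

Overburden at base level: q = 17.7 × 1 = 17.7 kPa.
Surcharge term q·N_q = 17.7 × 13.2 = 233.64 kPa; self-weight term 0.5·γ·B·N_γ·s_γ = 0.5 × 17.7 × 2.58 × 9.46 × 0.6 = 129.6 kPa.
q_ult = 233.64 + 129.6 = 363.24 kPa.

q_ult ≈ 360 kPa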